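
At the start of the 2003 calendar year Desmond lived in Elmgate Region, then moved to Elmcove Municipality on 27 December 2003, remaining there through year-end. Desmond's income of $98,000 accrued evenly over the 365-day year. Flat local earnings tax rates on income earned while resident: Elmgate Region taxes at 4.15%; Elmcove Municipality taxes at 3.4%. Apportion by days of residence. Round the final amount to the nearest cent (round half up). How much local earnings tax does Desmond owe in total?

$4,056.93

Elmgate Region, 1 January – 26 December 2003: 360 days → $98,000 × 4.15% × 360/365 = $4,011.2877
Elmcove Municipality, 27 December – 31 December 2003: 5 days → $98,000 × 3.4% × 5/365 = $45.6438
Total = $4,056.9315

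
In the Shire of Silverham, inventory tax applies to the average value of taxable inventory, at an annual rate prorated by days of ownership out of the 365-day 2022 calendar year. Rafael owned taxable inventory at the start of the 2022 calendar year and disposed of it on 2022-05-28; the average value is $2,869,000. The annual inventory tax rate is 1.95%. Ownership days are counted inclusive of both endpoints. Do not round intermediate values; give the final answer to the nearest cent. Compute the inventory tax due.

Days held (2022-01-01 to 2022-05-28): 148 out of 365
Tax = $2,869,000 × 1.95% × 148/365 = $22,684.7507

$22,684.75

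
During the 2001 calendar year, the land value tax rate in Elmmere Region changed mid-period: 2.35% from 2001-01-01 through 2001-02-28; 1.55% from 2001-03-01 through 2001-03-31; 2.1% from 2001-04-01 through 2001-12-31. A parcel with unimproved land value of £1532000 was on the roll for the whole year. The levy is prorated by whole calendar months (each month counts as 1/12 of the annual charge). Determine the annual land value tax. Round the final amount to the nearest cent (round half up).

2001-01-01 to 2001-02-28: 2 months at 2.35% → £1532000 × 2.35% × 2/12 = £6000.3333
2001-03-01 to 2001-03-31: 1 month at 1.55% → £1532000 × 1.55% × 1/12 = £1978.8333
2001-04-01 to 2001-12-31: 9 months at 2.1% → £1532000 × 2.1% × 9/12 = £24129.0000
Total = £32108.1667

£32108.17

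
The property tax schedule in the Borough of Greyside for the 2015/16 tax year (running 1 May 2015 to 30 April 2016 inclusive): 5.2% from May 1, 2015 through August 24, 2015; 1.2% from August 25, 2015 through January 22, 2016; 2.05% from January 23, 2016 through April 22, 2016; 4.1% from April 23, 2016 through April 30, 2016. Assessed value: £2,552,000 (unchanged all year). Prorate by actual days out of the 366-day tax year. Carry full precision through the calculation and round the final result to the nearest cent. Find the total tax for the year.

£69,988.25

May 1 – August 24, 2015: 116 days at 5.2% → £2,552,000 × 5.2% × 116/366 = £42,059.1913
August 25, 2015 – January 22, 2016: 151 days at 1.2% → £2,552,000 × 1.2% × 151/366 = £12,634.4918
January 23 – April 22, 2016: 91 days at 2.05% → £2,552,000 × 2.05% × 91/366 = £13,007.5301
April 23 – April 30, 2016: 8 days at 4.1% → £2,552,000 × 4.1% × 8/366 = £2,287.0383
Total = £69,988.2514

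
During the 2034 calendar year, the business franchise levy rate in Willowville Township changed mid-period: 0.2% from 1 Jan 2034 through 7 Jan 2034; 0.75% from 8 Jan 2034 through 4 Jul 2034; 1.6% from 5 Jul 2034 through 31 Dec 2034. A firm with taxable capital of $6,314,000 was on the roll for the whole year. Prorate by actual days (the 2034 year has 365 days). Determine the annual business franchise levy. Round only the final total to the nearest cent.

1 Jan – 7 Jan 2034: 7 days at 0.2% → $6,314,000 × 0.2% × 7/365 = $242.1808
8 Jan – 4 Jul 2034: 178 days at 0.75% → $6,314,000 × 0.75% × 178/365 = $23,093.6712
5 Jul – 31 Dec 2034: 180 days at 1.6% → $6,314,000 × 1.6% × 180/365 = $49,820.0548
Total = $73,155.9068

$73,155.91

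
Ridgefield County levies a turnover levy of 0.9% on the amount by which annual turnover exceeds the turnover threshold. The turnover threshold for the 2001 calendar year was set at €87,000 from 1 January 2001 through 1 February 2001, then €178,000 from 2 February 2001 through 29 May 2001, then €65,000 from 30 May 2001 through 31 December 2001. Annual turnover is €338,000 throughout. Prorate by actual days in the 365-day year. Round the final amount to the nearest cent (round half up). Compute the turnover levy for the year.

€2,113.64

1 January – 1 February 2001: 32 days, exemption €87,000 → (€338,000 − €87,000) × 0.9% × 32/365 = €198.0493
2 February – 29 May 2001: 117 days, exemption €178,000 → (€338,000 − €178,000) × 0.9% × 117/365 = €461.5890
30 May – 31 December 2001: 216 days, exemption €65,000 → (€338,000 − €65,000) × 0.9% × 216/365 = €1,454.0055
Total = €2,113.6438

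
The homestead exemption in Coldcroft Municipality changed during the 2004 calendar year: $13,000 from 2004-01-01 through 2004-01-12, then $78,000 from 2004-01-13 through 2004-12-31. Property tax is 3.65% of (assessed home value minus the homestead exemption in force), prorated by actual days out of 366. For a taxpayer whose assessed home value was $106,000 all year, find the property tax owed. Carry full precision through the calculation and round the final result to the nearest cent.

$1,099.79

2004-01-01 to 2004-01-12: 12 days, exemption $13,000 → ($106,000 − $13,000) × 3.65% × 12/366 = $111.2951
2004-01-13 to 2004-12-31: 354 days, exemption $78,000 → ($106,000 − $78,000) × 3.65% × 354/366 = $988.4918
Total = $1,099.7869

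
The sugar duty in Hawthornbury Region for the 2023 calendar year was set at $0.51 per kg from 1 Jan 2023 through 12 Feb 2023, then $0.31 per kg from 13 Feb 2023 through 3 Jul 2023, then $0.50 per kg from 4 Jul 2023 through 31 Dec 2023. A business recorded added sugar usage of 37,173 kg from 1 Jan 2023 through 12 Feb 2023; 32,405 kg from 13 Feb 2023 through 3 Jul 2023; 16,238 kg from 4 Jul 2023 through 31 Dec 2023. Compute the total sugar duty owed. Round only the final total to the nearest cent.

1 Jan – 12 Feb 2023: 37,173 kg at $0.51/kg → $18958.23
13 Feb – 3 Jul 2023: 32,405 kg at $0.31/kg → $10045.55
4 Jul – 31 Dec 2023: 16,238 kg at $0.50/kg → $8119.00

$37122.78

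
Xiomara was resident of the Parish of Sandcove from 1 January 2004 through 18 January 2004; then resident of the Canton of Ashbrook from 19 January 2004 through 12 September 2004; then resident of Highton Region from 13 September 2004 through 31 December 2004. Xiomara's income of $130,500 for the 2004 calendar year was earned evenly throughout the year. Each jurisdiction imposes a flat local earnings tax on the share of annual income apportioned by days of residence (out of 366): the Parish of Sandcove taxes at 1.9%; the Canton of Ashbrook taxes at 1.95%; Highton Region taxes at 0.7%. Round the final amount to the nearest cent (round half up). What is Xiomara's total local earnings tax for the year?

The Parish of Sandcove, 1 January – 18 January 2004: 18 days → $130,500 × 1.9% × 18/366 = $121.9426
The Canton of Ashbrook, 19 January – 12 September 2004: 238 days → $130,500 × 1.95% × 238/366 = $1,654.7828
Highton Region, 13 September – 31 December 2004: 110 days → $130,500 × 0.7% × 110/366 = $274.5492
Total = $2,051.2746

$2,051.27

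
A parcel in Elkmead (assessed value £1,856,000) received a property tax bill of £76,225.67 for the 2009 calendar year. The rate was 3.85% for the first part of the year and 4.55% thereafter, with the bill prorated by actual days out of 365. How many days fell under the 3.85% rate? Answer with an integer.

231 days

Let d = days at the first rate; then 365 − d days at the second rate.
£1,856,000 × [3.85%·d + 4.55%·(365−d)] / 365 = £76,225.67
Solving gives d = 231, so the new rate took effect on 20 August 2009.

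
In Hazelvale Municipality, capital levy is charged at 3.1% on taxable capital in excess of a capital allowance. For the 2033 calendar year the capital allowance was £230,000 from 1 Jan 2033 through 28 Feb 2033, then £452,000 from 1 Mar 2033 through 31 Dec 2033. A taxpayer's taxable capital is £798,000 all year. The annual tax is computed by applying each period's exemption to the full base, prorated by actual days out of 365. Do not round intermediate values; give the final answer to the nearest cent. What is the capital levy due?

£11,838.43

1 Jan – 28 Feb 2033: 59 days, exemption £230,000 → (£798,000 − £230,000) × 3.1% × 59/365 = £2,846.2247
1 Mar – 31 Dec 2033: 306 days, exemption £452,000 → (£798,000 − £452,000) × 3.1% × 306/365 = £8,992.2082
Total = £11,838.4329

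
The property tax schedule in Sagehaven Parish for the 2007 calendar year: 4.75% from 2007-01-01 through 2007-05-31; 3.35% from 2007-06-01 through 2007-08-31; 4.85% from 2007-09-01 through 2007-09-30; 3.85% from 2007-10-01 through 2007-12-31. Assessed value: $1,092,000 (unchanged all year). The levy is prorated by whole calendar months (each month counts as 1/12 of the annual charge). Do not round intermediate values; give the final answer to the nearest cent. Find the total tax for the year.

$45,682.00

2007-01-01 to 2007-05-31: 5 months at 4.75% → $1,092,000 × 4.75% × 5/12 = $21,612.5000
2007-06-01 to 2007-08-31: 3 months at 3.35% → $1,092,000 × 3.35% × 3/12 = $9,145.5000
2007-09-01 to 2007-09-30: 1 month at 4.85% → $1,092,000 × 4.85% × 1/12 = $4,413.5000
2007-10-01 to 2007-12-31: 3 months at 3.85% → $1,092,000 × 3.85% × 3/12 = $10,510.5000
Total = $45,682.0000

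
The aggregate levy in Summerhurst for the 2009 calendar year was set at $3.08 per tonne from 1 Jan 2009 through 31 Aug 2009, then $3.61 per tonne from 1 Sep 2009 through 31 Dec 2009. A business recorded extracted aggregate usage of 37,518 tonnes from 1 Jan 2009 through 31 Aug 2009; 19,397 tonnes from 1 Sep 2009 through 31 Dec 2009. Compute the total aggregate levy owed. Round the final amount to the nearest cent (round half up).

$185,578.61

1 Jan – 31 Aug 2009: 37,518 tonnes at $3.08/tonne → $115,555.44
1 Sep – 31 Dec 2009: 19,397 tonnes at $3.61/tonne → $70,023.17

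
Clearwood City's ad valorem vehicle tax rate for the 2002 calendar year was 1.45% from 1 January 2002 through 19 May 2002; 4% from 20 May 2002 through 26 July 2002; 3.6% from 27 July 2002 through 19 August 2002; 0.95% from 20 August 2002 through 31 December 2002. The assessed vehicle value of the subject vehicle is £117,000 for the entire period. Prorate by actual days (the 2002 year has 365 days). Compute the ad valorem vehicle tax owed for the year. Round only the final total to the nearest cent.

£2,202.97

1 January – 19 May 2002: 139 days at 1.45% → £117,000 × 1.45% × 139/365 = £646.0644
20 May – 26 July 2002: 68 days at 4% → £117,000 × 4% × 68/365 = £871.8904
27 July – 19 August 2002: 24 days at 3.6% → £117,000 × 3.6% × 24/365 = £276.9534
20 August – 31 December 2002: 134 days at 0.95% → £117,000 × 0.95% × 134/365 = £408.0575
Total = £2,202.9658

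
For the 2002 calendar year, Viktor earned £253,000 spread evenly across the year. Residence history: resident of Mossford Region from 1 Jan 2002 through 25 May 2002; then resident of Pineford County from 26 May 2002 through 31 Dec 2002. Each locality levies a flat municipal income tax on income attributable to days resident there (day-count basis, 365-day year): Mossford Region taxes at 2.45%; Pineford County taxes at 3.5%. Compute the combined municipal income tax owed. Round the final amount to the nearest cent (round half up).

Mossford Region, 1 Jan – 25 May 2002: 145 days → £253,000 × 2.45% × 145/365 = £2,462.4178
Pineford County, 26 May – 31 Dec 2002: 220 days → £253,000 × 3.5% × 220/365 = £5,337.2603
Total = £7,799.6781

£7,799.68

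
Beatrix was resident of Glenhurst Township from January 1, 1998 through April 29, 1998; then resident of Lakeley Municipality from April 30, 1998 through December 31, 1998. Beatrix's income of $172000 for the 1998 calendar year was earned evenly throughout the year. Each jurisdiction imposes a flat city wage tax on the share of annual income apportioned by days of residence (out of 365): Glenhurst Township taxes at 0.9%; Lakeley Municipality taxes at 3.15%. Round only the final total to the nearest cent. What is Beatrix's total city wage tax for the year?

$4156.27

Glenhurst Township, January 1 – April 29, 1998: 119 days → $172000 × 0.9% × 119/365 = $504.6904
Lakeley Municipality, April 30 – December 31, 1998: 246 days → $172000 × 3.15% × 246/365 = $3651.5836
Total = $4156.2740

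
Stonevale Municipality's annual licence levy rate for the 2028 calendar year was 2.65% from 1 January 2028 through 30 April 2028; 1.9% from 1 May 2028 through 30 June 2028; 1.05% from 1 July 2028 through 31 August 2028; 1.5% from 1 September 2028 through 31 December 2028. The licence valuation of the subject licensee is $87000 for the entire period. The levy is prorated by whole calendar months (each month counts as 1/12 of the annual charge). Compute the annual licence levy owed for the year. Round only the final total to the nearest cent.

$1631.25

1 January – 30 April 2028: 4 months at 2.65% → $87000 × 2.65% × 4/12 = $768.5000
1 May – 30 June 2028: 2 months at 1.9% → $87000 × 1.9% × 2/12 = $275.5000
1 July – 31 August 2028: 2 months at 1.05% → $87000 × 1.05% × 2/12 = $152.2500
1 September – 31 December 2028: 4 months at 1.5% → $87000 × 1.5% × 4/12 = $435.0000
Total = $1631.2500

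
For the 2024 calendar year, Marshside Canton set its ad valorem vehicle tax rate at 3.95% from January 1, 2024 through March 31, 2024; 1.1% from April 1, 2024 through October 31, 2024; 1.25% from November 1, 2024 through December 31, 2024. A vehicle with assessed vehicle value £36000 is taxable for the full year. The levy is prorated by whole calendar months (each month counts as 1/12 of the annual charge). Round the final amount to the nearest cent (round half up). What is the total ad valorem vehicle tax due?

January 1 – March 31, 2024: 3 months at 3.95% → £36000 × 3.95% × 3/12 = £355.5000
April 1 – October 31, 2024: 7 months at 1.1% → £36000 × 1.1% × 7/12 = £231.0000
November 1 – December 31, 2024: 2 months at 1.25% → £36000 × 1.25% × 2/12 = £75.0000
Total = £661.5000

£661.50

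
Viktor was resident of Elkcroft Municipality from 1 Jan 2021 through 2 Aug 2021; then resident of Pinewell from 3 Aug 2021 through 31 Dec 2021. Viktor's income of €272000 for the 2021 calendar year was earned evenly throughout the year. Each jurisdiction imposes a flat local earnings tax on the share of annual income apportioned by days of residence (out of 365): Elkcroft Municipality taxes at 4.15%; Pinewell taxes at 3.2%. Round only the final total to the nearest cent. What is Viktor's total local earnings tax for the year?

Elkcroft Municipality, 1 Jan – 2 Aug 2021: 214 days → €272000 × 4.15% × 214/365 = €6618.1699
Pinewell, 3 Aug – 31 Dec 2021: 151 days → €272000 × 3.2% × 151/365 = €3600.8329
Total = €10219.0027

€10219.00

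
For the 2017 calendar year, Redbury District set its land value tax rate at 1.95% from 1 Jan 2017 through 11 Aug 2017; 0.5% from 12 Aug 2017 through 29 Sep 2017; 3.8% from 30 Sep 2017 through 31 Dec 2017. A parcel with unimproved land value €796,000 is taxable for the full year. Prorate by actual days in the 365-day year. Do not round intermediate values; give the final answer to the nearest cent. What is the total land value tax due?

1 Jan – 11 Aug 2017: 223 days at 1.95% → €796,000 × 1.95% × 223/365 = €9,483.3041
12 Aug – 29 Sep 2017: 49 days at 0.5% → €796,000 × 0.5% × 49/365 = €534.3014
30 Sep – 31 Dec 2017: 93 days at 3.8% → €796,000 × 3.8% × 93/365 = €7,707.0247
Total = €17,724.6301

€17,724.63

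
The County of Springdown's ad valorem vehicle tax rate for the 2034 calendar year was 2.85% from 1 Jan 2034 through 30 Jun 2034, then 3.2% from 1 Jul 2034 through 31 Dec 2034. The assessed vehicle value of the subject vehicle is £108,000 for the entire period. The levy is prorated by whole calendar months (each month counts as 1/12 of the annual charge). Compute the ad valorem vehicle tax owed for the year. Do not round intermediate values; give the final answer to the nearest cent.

£3,267.00

1 Jan – 30 Jun 2034: 6 months at 2.85% → £108,000 × 2.85% × 6/12 = £1,539.0000
1 Jul – 31 Dec 2034: 6 months at 3.2% → £108,000 × 3.2% × 6/12 = £1,728.0000
Total = £3,267.0000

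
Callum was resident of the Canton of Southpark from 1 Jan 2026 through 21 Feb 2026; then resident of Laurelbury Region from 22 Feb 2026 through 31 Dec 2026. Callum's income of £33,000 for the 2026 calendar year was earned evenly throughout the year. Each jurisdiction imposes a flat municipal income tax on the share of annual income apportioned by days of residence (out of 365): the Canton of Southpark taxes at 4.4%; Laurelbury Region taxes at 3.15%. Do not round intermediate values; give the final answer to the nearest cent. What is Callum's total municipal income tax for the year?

The Canton of Southpark, 1 Jan – 21 Feb 2026: 52 days → £33,000 × 4.4% × 52/365 = £206.8603
Laurelbury Region, 22 Feb – 31 Dec 2026: 313 days → £33,000 × 3.15% × 313/365 = £891.4068
Total = £1,098.2671

£1,098.27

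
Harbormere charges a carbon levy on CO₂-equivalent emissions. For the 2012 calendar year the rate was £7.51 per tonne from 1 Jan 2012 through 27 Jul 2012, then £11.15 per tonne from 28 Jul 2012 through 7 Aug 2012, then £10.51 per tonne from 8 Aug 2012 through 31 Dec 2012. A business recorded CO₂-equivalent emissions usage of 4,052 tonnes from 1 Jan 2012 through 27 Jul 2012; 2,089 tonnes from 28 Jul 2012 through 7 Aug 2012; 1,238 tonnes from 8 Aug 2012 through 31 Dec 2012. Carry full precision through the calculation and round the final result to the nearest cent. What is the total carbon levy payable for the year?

1 Jan – 27 Jul 2012: 4,052 tonnes at £7.51/tonne → £30,430.52
28 Jul – 7 Aug 2012: 2,089 tonnes at £11.15/tonne → £23,292.35
8 Aug – 31 Dec 2012: 1,238 tonnes at £10.51/tonne → £13,011.38

£66,734.25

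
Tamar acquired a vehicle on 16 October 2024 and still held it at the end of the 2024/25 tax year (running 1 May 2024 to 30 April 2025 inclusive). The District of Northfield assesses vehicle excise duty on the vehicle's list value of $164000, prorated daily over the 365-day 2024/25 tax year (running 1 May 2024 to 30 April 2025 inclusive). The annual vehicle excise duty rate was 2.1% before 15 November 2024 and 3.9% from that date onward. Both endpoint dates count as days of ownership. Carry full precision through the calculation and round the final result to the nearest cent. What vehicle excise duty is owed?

16 October – 14 November 2024: 30 days at 2.1% → $164000 × 2.1% × 30/365 = $283.0685
15 November 2024 – 30 April 2025: 167 days at 3.9% → $164000 × 3.9% × 167/365 = $2926.3890
Total = $3209.4575

$3209.46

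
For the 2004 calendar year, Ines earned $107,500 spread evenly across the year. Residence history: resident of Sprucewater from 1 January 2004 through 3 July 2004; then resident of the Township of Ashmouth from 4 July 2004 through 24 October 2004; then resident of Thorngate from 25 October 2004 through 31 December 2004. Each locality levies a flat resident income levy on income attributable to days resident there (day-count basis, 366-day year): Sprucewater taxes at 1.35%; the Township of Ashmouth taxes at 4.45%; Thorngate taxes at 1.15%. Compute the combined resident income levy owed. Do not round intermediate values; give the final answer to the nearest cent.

Sprucewater, 1 January – 3 July 2004: 185 days → $107,500 × 1.35% × 185/366 = $733.5553
The Township of Ashmouth, 4 July – 24 October 2004: 113 days → $107,500 × 4.45% × 113/366 = $1,476.9501
Thorngate, 25 October – 31 December 2004: 68 days → $107,500 × 1.15% × 68/366 = $229.6858
Total = $2,440.1913

$2,440.19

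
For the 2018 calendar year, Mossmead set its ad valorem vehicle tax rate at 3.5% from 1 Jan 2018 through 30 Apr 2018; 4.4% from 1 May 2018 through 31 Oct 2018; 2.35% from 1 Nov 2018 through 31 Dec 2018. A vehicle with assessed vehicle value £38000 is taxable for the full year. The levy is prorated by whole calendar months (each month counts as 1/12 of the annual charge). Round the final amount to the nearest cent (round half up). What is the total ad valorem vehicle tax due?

1 Jan – 30 Apr 2018: 4 months at 3.5% → £38000 × 3.5% × 4/12 = £443.3333
1 May – 31 Oct 2018: 6 months at 4.4% → £38000 × 4.4% × 6/12 = £836.0000
1 Nov – 31 Dec 2018: 2 months at 2.35% → £38000 × 2.35% × 2/12 = £148.8333
Total = £1428.1667

£1428.17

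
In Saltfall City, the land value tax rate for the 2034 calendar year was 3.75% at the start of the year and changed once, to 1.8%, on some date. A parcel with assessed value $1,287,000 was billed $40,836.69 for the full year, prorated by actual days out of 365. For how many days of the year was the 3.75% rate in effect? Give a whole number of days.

257 days

Let d = days at the first rate; then 365 − d days at the second rate.
$1,287,000 × [3.75%·d + 1.8%·(365−d)] / 365 = $40,836.69
Solving gives d = 257, so the new rate took effect on September 15, 2034.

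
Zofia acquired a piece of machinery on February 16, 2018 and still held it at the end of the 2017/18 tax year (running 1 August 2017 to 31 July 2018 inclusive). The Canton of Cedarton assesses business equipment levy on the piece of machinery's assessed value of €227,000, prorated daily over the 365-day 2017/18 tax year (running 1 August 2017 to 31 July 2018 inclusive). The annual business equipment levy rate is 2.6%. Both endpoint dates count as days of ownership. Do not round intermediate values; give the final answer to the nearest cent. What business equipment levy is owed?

Days held (February 16 – July 31, 2018): 166 out of 365
Tax = €227,000 × 2.6% × 166/365 = €2,684.1973

€2,684.20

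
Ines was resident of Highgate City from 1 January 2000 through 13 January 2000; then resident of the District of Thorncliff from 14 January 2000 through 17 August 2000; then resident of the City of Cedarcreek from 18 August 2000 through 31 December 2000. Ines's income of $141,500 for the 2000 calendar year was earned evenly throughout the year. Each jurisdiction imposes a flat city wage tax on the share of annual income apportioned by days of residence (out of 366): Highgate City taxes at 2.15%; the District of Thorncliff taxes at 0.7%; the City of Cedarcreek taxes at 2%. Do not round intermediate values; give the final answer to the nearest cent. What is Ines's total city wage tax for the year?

$1,746.91

Highgate City, 1 January – 13 January 2000: 13 days → $141,500 × 2.15% × 13/366 = $108.0581
The District of Thorncliff, 14 January – 17 August 2000: 217 days → $141,500 × 0.7% × 217/366 = $587.2637
The City of Cedarcreek, 18 August – 31 December 2000: 136 days → $141,500 × 2% × 136/366 = $1,051.5847
Total = $1,746.9064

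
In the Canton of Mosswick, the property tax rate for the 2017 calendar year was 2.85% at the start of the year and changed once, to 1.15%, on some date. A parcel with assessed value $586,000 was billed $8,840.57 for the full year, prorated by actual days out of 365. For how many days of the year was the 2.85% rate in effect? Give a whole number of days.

Let d = days at the first rate; then 365 − d days at the second rate.
$586,000 × [2.85%·d + 1.15%·(365−d)] / 365 = $8,840.57
Solving gives d = 77, so the new rate took effect on 19 March 2017.

77 days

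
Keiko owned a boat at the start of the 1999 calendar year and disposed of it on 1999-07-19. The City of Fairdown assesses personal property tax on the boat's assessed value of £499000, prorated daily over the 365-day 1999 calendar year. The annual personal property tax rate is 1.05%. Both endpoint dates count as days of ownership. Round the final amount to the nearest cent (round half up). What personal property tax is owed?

£2870.96

Days held (1999-01-01 to 1999-07-19): 200 out of 365
Tax = £499000 × 1.05% × 200/365 = £2870.9589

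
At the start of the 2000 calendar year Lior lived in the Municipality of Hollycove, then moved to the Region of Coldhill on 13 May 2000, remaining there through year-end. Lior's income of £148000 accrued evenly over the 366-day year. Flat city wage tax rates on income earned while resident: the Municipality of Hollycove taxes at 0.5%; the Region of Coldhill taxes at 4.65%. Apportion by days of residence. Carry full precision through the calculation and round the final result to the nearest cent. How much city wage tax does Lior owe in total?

£4650.07

The Municipality of Hollycove, 1 Jan – 12 May 2000: 133 days → £148000 × 0.5% × 133/366 = £268.9071
The Region of Coldhill, 13 May – 31 Dec 2000: 233 days → £148000 × 4.65% × 233/366 = £4381.1639
Total = £4650.0710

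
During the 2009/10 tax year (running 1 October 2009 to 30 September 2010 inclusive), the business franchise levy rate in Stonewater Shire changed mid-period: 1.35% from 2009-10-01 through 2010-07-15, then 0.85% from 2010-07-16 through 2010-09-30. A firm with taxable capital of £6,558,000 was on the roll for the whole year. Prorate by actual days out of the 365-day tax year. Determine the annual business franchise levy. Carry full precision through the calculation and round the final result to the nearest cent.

£81,615.66

2009-10-01 to 2010-07-15: 288 days at 1.35% → £6,558,000 × 1.35% × 288/365 = £69,856.1753
2010-07-16 to 2010-09-30: 77 days at 0.85% → £6,558,000 × 0.85% × 77/365 = £11,759.4822
Total = £81,615.6575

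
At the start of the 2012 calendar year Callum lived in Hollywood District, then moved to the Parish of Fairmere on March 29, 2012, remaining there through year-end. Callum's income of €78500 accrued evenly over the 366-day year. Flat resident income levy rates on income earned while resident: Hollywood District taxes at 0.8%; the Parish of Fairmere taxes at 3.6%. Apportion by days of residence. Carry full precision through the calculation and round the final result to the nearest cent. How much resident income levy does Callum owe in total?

€2297.52

Hollywood District, January 1 – March 28, 2012: 88 days → €78500 × 0.8% × 88/366 = €150.9945
The Parish of Fairmere, March 29 – December 31, 2012: 278 days → €78500 × 3.6% × 278/366 = €2146.5246
Total = €2297.5191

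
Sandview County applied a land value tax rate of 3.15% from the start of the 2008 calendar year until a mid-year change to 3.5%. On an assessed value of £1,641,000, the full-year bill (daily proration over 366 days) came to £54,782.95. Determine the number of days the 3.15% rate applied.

169 days

Let d = days at the first rate; then 366 − d days at the second rate.
£1,641,000 × [3.15%·d + 3.5%·(366−d)] / 366 = £54,782.95
Solving gives d = 169, so the new rate took effect on 18 June 2008.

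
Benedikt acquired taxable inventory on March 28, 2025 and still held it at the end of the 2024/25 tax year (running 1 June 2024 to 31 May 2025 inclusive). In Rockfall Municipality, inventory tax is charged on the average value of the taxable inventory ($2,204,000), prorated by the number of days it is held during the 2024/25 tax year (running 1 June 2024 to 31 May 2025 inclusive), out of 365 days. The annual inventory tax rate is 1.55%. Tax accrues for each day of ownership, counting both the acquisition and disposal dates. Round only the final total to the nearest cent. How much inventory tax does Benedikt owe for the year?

$6,083.64

Days held (March 28 – May 31, 2025): 65 out of 365
Tax = $2,204,000 × 1.55% × 65/365 = $6,083.6438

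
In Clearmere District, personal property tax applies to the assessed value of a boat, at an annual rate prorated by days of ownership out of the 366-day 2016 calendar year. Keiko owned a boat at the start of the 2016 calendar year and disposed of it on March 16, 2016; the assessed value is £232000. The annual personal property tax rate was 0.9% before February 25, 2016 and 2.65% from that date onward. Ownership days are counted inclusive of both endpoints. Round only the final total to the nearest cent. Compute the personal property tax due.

£666.52

January 1 – February 24, 2016: 55 days at 0.9% → £232000 × 0.9% × 55/366 = £313.7705
February 25 – March 16, 2016: 21 days at 2.65% → £232000 × 2.65% × 21/366 = £352.7541
Total = £666.5246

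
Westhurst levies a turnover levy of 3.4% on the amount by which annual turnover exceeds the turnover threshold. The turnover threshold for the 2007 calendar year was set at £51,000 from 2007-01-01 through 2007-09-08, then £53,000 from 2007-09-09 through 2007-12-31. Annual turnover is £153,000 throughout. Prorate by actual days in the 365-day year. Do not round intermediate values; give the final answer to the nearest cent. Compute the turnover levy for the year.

£3,446.76

2007-01-01 to 2007-09-08: 251 days, exemption £51,000 → (£153,000 − £51,000) × 3.4% × 251/365 = £2,384.8438
2007-09-09 to 2007-12-31: 114 days, exemption £53,000 → (£153,000 − £53,000) × 3.4% × 114/365 = £1,061.9178
Total = £3,446.7616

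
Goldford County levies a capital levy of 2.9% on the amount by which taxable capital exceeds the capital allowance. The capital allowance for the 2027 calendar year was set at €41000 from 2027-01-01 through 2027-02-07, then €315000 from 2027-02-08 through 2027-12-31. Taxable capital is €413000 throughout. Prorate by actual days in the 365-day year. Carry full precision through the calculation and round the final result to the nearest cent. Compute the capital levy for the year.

2027-01-01 to 2027-02-07: 38 days, exemption €41000 → (€413000 − €41000) × 2.9% × 38/365 = €1123.1342
2027-02-08 to 2027-12-31: 327 days, exemption €315000 → (€413000 − €315000) × 2.9% × 327/365 = €2546.1205
Total = €3669.2548

€3669.25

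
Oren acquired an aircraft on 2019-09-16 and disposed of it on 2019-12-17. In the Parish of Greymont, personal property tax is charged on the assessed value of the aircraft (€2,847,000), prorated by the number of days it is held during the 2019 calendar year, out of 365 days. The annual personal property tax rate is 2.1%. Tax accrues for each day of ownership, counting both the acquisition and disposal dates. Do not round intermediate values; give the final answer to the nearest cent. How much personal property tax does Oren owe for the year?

Days held (2019-09-16 to 2019-12-17): 93 out of 365
Tax = €2,847,000 × 2.1% × 93/365 = €15,233.4000

€15,233.40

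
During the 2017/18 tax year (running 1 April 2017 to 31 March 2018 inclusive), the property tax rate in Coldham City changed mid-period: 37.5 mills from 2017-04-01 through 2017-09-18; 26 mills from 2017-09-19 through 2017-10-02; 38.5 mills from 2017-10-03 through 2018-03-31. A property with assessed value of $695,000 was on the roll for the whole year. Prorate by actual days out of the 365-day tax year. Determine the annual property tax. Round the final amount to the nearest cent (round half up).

2017-04-01 to 2017-09-18: 171 days at 37.5 mills → $695,000 × 3.75% × 171/365 = $12,210.1027
2017-09-19 to 2017-10-02: 14 days at 26 mills → $695,000 × 2.6% × 14/365 = $693.0959
2017-10-03 to 2018-03-31: 180 days at 38.5 mills → $695,000 × 3.85% × 180/365 = $13,195.4795
Total = $26,098.6781

$26,098.68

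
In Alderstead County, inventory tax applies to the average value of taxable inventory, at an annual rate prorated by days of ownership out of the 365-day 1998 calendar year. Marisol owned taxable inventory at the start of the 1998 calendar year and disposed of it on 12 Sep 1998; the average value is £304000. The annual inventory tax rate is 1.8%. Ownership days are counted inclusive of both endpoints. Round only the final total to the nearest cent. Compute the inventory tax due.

£3822.90

Days held (1 Jan – 12 Sep 1998): 255 out of 365
Tax = £304000 × 1.8% × 255/365 = £3822.9041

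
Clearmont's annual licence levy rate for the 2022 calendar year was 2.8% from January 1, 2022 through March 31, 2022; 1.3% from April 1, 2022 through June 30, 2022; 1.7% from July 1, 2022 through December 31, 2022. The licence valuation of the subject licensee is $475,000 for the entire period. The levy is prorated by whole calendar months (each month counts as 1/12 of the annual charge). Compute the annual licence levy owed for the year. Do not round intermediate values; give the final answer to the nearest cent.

$8,906.25

January 1 – March 31, 2022: 3 months at 2.8% → $475,000 × 2.8% × 3/12 = $3,325.0000
April 1 – June 30, 2022: 3 months at 1.3% → $475,000 × 1.3% × 3/12 = $1,543.7500
July 1 – December 31, 2022: 6 months at 1.7% → $475,000 × 1.7% × 6/12 = $4,037.5000
Total = $8,906.2500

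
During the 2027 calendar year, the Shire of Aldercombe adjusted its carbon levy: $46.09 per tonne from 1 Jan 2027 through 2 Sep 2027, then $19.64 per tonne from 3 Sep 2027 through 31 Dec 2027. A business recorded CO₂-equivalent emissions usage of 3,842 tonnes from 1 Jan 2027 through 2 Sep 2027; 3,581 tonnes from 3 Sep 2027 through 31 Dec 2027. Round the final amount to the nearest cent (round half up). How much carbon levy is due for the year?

1 Jan – 2 Sep 2027: 3,842 tonnes at $46.09/tonne → $177077.78
3 Sep – 31 Dec 2027: 3,581 tonnes at $19.64/tonne → $70330.84

$247408.62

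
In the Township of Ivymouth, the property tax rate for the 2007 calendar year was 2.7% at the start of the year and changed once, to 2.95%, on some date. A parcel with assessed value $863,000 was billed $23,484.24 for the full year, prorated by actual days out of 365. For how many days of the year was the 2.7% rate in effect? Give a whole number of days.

Let d = days at the first rate; then 365 − d days at the second rate.
$863,000 × [2.7%·d + 2.95%·(365−d)] / 365 = $23,484.24
Solving gives d = 334, so the new rate took effect on 1 Dec 2007.

334 days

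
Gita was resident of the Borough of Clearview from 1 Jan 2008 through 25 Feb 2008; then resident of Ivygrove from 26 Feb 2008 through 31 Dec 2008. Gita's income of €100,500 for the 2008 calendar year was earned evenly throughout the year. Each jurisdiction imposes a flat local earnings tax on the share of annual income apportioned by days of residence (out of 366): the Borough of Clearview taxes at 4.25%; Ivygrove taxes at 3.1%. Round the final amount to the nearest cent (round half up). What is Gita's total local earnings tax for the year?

The Borough of Clearview, 1 Jan – 25 Feb 2008: 56 days → €100,500 × 4.25% × 56/366 = €653.5246
Ivygrove, 26 Feb – 31 Dec 2008: 310 days → €100,500 × 3.1% × 310/366 = €2,638.8115
Total = €3,292.3361

€3,292.34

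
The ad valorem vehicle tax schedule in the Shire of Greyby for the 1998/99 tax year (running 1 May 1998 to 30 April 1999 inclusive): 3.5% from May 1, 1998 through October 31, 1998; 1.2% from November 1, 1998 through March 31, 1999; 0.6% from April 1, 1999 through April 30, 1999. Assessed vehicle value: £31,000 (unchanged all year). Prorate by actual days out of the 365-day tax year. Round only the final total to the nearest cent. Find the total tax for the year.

£716.14

May 1 – October 31, 1998: 184 days at 3.5% → £31,000 × 3.5% × 184/365 = £546.9589
November 1, 1998 – March 31, 1999: 151 days at 1.2% → £31,000 × 1.2% × 151/365 = £153.8959
April 1 – April 30, 1999: 30 days at 0.6% → £31,000 × 0.6% × 30/365 = £15.2877
Total = £716.1425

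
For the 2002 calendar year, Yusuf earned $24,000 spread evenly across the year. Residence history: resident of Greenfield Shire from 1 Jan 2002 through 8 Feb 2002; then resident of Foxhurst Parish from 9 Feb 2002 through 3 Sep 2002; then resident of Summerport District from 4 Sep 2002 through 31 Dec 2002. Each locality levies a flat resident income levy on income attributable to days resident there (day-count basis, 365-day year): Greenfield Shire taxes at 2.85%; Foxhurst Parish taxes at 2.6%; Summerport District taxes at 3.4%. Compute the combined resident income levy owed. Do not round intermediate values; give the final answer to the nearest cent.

$693.01

Greenfield Shire, 1 Jan – 8 Feb 2002: 39 days → $24,000 × 2.85% × 39/365 = $73.0849
Foxhurst Parish, 9 Feb – 3 Sep 2002: 207 days → $24,000 × 2.6% × 207/365 = $353.8849
Summerport District, 4 Sep – 31 Dec 2002: 119 days → $24,000 × 3.4% × 119/365 = $266.0384
Total = $693.0082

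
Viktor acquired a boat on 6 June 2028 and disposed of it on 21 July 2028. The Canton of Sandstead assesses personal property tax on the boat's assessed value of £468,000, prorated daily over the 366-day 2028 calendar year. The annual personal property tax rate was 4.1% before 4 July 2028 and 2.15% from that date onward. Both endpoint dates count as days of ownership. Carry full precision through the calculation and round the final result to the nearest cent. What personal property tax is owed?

6 June – 3 July 2028: 28 days at 4.1% → £468,000 × 4.1% × 28/366 = £1,467.9344
4 July – 21 July 2028: 18 days at 2.15% → £468,000 × 2.15% × 18/366 = £494.8525
Total = £1,962.7869

£1,962.79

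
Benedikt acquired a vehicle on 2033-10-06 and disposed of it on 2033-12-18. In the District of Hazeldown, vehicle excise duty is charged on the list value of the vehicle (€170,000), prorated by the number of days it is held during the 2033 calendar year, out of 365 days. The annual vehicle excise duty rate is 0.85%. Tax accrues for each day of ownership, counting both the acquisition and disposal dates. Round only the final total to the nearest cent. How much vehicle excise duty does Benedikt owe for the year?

€292.96

Days held (2033-10-06 to 2033-12-18): 74 out of 365
Tax = €170,000 × 0.85% × 74/365 = €292.9589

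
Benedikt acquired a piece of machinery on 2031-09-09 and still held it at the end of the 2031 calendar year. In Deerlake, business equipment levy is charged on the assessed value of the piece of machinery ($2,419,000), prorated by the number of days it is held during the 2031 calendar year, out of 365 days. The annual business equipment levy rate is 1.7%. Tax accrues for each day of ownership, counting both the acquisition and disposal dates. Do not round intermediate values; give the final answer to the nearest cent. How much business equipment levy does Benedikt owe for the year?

Days held (2031-09-09 to 2031-12-31): 114 out of 365
Tax = $2,419,000 × 1.7% × 114/365 = $12,843.8959

$12,843.90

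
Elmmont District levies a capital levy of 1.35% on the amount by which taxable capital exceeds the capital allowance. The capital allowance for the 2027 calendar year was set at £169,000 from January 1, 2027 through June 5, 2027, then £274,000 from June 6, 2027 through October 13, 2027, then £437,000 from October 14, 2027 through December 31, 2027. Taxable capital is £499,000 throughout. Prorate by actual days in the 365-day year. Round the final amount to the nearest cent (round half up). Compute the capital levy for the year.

January 1 – June 5, 2027: 156 days, exemption £169,000 → (£499,000 − £169,000) × 1.35% × 156/365 = £1,904.0548
June 6 – October 13, 2027: 130 days, exemption £274,000 → (£499,000 − £274,000) × 1.35% × 130/365 = £1,081.8493
October 14 – December 31, 2027: 79 days, exemption £437,000 → (£499,000 − £437,000) × 1.35% × 79/365 = £181.1589
Total = £3,167.0630

£3,167.06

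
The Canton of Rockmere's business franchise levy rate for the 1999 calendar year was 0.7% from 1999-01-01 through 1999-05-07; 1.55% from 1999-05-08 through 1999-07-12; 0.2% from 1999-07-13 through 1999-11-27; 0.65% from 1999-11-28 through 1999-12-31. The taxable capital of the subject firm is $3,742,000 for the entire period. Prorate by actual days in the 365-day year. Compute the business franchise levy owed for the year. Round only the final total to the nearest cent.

1999-01-01 to 1999-05-07: 127 days at 0.7% → $3,742,000 × 0.7% × 127/365 = $9,114.0767
1999-05-08 to 1999-07-12: 66 days at 1.55% → $3,742,000 × 1.55% × 66/365 = $10,487.8521
1999-07-13 to 1999-11-27: 138 days at 0.2% → $3,742,000 × 0.2% × 138/365 = $2,829.5671
1999-11-28 to 1999-12-31: 34 days at 0.65% → $3,742,000 × 0.65% × 34/365 = $2,265.7041
Total = $24,697.2000

$24,697.20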